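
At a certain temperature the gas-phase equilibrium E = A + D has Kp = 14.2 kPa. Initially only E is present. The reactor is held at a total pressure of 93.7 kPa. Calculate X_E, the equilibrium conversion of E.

X = 0.363

Basis: 1 mol E initially; let X = conversion of E. Extent ξ = X.
Species balance: n_E = 1 − X; n_A = X; n_D = X.
n_T = Σnᵢ = 1 + X.
y_i = n_i/n_T, p_i = y_i·P. Kp = p_A p_D / (p_E).
This yields a degree-2 equation in X; solving on (0,1), X = 0.363.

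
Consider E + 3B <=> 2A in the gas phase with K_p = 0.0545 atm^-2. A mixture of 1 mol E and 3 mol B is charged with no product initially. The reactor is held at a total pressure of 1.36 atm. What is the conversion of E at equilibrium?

X = 0.159

Basis: 1 mol E initially; let X = conversion of E. Extent ξ = X.
At extent ξ: n_E = 1 − X; n_B = 3 − 3X; n_A = 2X.
n_T = Σnᵢ = 4 − 2X.
With p_i = (n_i/n_T)P, K_p = p_A^2 / (p_E p_B^3).
Substituting and setting equal to 0.0545 atm^-2 gives a polynomial in X; the root in (0,1) is X = 0.159.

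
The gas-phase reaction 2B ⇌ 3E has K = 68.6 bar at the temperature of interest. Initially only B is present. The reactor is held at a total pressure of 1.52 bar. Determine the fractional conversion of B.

X = 0.827

Basis: 1 mol B initially; let X = conversion of B. Extent ξ = 0.5X.
Species balance: n_B = 1 − X; n_E = 1.5X.
Summing: n_T = 1 + 0.5X.
Mole fractions y_i = n_i/n_T; K = p_E^3 / (p_B^2) with p_i = y_i·P.
This yields a degree-3 equation in X; solving on (0,1), X = 0.827.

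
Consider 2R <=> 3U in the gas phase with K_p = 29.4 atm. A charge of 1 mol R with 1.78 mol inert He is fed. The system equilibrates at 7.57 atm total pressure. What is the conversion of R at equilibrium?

X = 0.695

Let X = conversion of R (basis 1 mol R); extent of reaction ξ = 0.5X.
Species balance: n_R = 1 − X; n_U = 1.5X; n_I = 1.78 (inert).
Total moles n_T = 2.78 + 0.5X.
Mole fractions y_i = n_i/n_T; K_p = p_U^3 / (p_R^2) with p_i = y_i·P.
Setting this equal to 29.4 atm and taking the physical root (0 < X < 1) gives X = 0.695.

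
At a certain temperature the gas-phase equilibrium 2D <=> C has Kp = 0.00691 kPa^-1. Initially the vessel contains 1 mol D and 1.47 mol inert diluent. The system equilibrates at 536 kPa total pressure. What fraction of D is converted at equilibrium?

X = 0.585

Let X = conversion of D (basis 1 mol D); extent of reaction ξ = 0.5X.
Species balance: n_D = 1 − X; n_C = 0.5X; n_I = 1.47 (inert).
Summing: n_T = 2.47 − 0.5X.
With p_i = (n_i/n_T)P, Kp = p_C / (p_D^2).
Equating to 0.00691 kPa^-1 and solving on 0 < X < 1: X = 0.585.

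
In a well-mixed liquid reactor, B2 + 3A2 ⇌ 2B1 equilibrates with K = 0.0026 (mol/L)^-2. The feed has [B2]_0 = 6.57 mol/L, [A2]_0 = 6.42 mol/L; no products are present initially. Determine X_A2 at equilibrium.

Let X = conversion of A2; extent ξ = 6.42X/3 mol/L.
Concentrations: [B2] = 6.57 − 2.14X; [A2] = 6.42 − 6.42X; [B1] = 4.28X.
K = [B1]^2 / ([B2] [A2]^3).
Solving K = 0.0026 for X ∈ (0,1): X = 0.286.

X = 0.286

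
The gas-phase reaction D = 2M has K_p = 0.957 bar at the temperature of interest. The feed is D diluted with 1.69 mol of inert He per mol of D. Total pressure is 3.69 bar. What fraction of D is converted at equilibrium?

Let X = conversion of D (basis 1 mol D); extent of reaction ξ = X.
Species balance: n_D = 1 − X; n_M = 2X; n_I = 1.69 (inert).
Total moles n_T = 2.69 + X.
y_i = n_i/n_T, p_i = y_i·P. K_p = p_M^2 / (p_D).
Substituting and setting equal to 0.957 bar gives a polynomial in X; the root in (0,1) is X = 0.357.

X = 0.357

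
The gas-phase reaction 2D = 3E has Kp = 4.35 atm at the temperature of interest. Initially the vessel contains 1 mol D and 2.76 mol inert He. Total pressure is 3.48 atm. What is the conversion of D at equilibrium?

X = 0.611

Basis: 1 mol D initially; let X = conversion of D. Extent ξ = 0.5X.
Mole table: n_D = 1 − X; n_E = 1.5X; n_I = 2.76 (inert).
Summing: n_T = 3.76 + 0.5X.
With p_i = (n_i/n_T)P, Kp = p_E^3 / (p_D^2).
Substituting and setting equal to 4.35 atm gives a polynomial in X; the root in (0,1) is X = 0.611.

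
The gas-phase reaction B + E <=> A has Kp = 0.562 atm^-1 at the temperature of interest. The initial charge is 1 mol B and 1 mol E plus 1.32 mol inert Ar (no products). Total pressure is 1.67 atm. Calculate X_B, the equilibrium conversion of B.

Take 1 mol B as basis and let X be its fractional conversion, so ξ = X.
Species balance: n_B = 1 − X; n_E = 1 − X; n_A = X; n_I = 1.32 (inert).
Total moles n_T = 3.32 − X.
Mole fractions y_i = n_i/n_T; Kp = p_A / (p_B p_E) with p_i = y_i·P.
Equating to 0.562 atm^-1 and solving on 0 < X < 1: X = 0.195.

X = 0.195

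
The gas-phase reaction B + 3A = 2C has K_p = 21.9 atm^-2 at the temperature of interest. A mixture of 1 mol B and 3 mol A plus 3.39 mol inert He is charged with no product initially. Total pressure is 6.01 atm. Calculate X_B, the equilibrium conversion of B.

X = 0.754

Take 1 mol B as basis and let X be its fractional conversion, so ξ = X.
Mole table: n_B = 1 − X; n_A = 3 − 3X; n_C = 2X; n_I = 3.39 (inert).
Total moles n_T = 7.39 − 2X.
y_i = n_i/n_T, p_i = y_i·P. K_p = p_C^2 / (p_B p_A^3).
Substituting and setting equal to 21.9 atm^-2 gives a polynomial in X; the root in (0,1) is X = 0.754.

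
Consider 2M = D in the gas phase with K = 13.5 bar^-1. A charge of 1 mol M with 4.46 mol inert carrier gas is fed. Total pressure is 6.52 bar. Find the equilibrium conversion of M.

Basis: 1 mol M initially; let X = conversion of M. Extent ξ = 0.5X.
Mole table: n_M = 1 − X; n_D = 0.5X; n_I = 4.46 (inert).
Total moles n_T = 5.46 − 0.5X.
Mole fractions y_i = n_i/n_T; K = p_D / (p_M^2) with p_i = y_i·P.
This yields a degree-2 equation in X; solving on (0,1), X = 0.845.

X = 0.845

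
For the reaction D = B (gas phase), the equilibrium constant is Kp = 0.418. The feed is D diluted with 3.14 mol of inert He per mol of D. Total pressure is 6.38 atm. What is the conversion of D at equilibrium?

Let X = conversion of D (basis 1 mol D); extent of reaction ξ = X.
At extent ξ: n_D = 1 − X; n_B = X; n_I = 3.14 (inert).
Since Δν = 0, n_T = 4.14 throughout.
With p_i = (n_i/n_T)P, Kp = p_B / (p_D).
Setting this equal to 0.418 and taking the physical root (0 < X < 1) gives X = 0.295.

X = 0.295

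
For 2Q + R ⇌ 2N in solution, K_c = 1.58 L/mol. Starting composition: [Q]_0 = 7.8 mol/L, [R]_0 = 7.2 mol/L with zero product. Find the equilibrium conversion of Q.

X = 0.724

Let X = conversion of Q; extent ξ = 7.8X/2 mol/L.
Concentrations: [Q] = 7.8 − 7.8X; [R] = 7.2 − 3.9X; [N] = 7.8X.
K_c = [N]^2 / ([Q]^2 [R]).
This equals 1.58 at X = 0.724 (the root in 0 < X < 1).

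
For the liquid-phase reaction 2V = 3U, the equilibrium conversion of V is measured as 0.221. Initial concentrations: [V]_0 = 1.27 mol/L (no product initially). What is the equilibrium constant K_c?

Let X = conversion of V.
Concentrations: [V] = 1.27 − 1.27X; [U] = 1.91X.
At X = 0.221: [V] = 0.989, [U] = 0.421.
K_c = [U]^3 / ([V]^2) = 0.0762 mol/L.

K_c = 0.0762 mol/L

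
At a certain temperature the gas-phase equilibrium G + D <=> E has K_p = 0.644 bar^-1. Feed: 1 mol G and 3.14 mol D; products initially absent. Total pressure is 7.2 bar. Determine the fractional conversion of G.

X = 0.765

Take 1 mol G as basis and let X be its fractional conversion, so ξ = X.
At extent ξ: n_G = 1 − X; n_D = 3.14 − X; n_E = X.
Total moles n_T = 4.14 − X.
y_i = n_i/n_T, p_i = y_i·P. K_p = p_E / (p_G p_D).
Setting this equal to 0.644 bar^-1 and taking the physical root (0 < X < 1) gives X = 0.765.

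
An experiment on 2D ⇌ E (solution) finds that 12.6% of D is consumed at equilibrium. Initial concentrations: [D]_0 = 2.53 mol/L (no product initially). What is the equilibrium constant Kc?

Kc = 0.0326 L/mol

Let X = conversion of D.
Concentrations: [D] = 2.53 − 2.53X; [E] = 1.26X.
At X = 0.126: [D] = 2.21, [E] = 0.159.
Kc = [E] / ([D]^2) = 0.0326 L/mol.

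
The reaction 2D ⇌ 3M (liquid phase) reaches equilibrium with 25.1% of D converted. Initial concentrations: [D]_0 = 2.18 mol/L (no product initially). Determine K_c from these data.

K_c = 0.207 mol/L

Let X = conversion of D.
Concentrations: [D] = 2.18 − 2.18X; [M] = 3.27X.
At X = 0.251: [D] = 1.63, [M] = 0.821.
K_c = [M]^3 / ([D]^2) = 0.207 mol/L.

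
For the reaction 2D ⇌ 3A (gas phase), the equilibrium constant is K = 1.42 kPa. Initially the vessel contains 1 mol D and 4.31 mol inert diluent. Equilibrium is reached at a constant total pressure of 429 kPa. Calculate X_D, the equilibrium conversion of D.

X = 0.156

Take 1 mol D as basis and let X be its fractional conversion, so ξ = 0.5X.
At extent ξ: n_D = 1 − X; n_A = 1.5X; n_I = 4.31 (inert).
Summing: n_T = 5.31 + 0.5X.
y_i = n_i/n_T, p_i = y_i·P. K = p_A^3 / (p_D^2).
This yields a degree-3 equation in X; solving on (0,1), X = 0.156.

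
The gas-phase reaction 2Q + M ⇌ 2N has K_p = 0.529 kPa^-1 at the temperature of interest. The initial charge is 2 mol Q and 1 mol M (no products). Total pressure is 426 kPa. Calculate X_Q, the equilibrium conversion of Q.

X = 0.814

Take 2 mol Q as basis and let X be its fractional conversion, so ξ = X.
Mole table: n_Q = 2 − 2X; n_M = 1 − X; n_N = 2X.
Total moles n_T = 3 − X.
y_i = n_i/n_T, p_i = y_i·P. K_p = p_N^2 / (p_Q^2 p_M).
Equating to 0.529 kPa^-1 and solving on 0 < X < 1: X = 0.814.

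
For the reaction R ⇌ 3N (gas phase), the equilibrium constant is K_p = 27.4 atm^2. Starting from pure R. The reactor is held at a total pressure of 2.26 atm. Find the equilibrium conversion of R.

Take 1 mol R as basis and let X be its fractional conversion, so ξ = X.
At extent ξ: n_R = 1 − X; n_N = 3X.
n_T = Σnᵢ = 1 + 2X.
With p_i = (n_i/n_T)P, K_p = p_N^3 / (p_R).
This yields a degree-3 equation in X; solving on (0,1), X = 0.700.

X = 0.700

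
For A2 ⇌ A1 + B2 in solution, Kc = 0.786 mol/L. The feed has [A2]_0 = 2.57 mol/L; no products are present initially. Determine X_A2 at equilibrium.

Let X = conversion of A2; extent ξ = 2.57·X mol/L.
Concentrations: [A2] = 2.57 − 2.57X; [A1] = 2.57X; [B2] = 2.57X.
Kc = [A1] [B2] / ([A2]).
Setting equal to 0.786 and solving for X on (0,1) gives X = 0.421.

X = 0.421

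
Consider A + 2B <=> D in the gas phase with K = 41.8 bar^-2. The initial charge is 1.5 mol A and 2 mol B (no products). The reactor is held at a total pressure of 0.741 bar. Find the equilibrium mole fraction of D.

Take 2 mol B as basis and let X be its fractional conversion, so ξ = X.
At extent ξ: n_A = 1.5 − X; n_B = 2 − 2X; n_D = X.
Summing: n_T = 3.5 − 2X.
y_i = n_i/n_T, p_i = y_i·P. K = p_D / (p_A p_B^2).
Equating to 41.8 bar^-2 and solving on 0 < X < 1: X = 0.789.
Then n_D = 0.789, n_T = 1.92, so y_D = 0.410.

y_D = 0.410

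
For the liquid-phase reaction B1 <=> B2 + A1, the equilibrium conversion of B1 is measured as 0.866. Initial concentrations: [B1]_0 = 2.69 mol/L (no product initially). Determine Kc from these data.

Let X = conversion of B1.
Concentrations: [B1] = 2.69 − 2.69X; [B2] = 2.69X; [A1] = 2.69X.
At X = 0.866: [B1] = 0.36, [B2] = 2.33, [A1] = 2.33.
Kc = [B2] [A1] / ([B1]) = 15.1 mol/L.

Kc = 15.1 mol/L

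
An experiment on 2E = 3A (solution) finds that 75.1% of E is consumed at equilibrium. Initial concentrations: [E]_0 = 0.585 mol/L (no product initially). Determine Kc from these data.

Kc = 13.5 mol/L

Let X = conversion of E.
Concentrations: [E] = 0.585 − 0.585X; [A] = 0.877X.
At X = 0.751: [E] = 0.146, [A] = 0.659.
Kc = [A]^3 / ([E]^2) = 13.5 mol/L.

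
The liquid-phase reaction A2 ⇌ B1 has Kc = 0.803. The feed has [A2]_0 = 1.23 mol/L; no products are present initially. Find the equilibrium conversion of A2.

X = 0.445

Let X = conversion of A2; extent ξ = 1.23·X mol/L.
Concentrations: [A2] = 1.23 − 1.23X; [B1] = 1.23X.
Kc = [B1] / ([A2]).
Equating to 0.803: the physical root is X = 0.445.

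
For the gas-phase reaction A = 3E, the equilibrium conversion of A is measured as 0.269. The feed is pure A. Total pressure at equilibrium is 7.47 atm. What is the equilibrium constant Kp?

Let X = conversion of A (basis 1 mol A); extent of reaction ξ = X.
Moles: n_A = 1 − X; n_E = 3X.
Total moles n_T = 1 + 2X.
At X = 0.269: n_A = 0.731, n_E = 0.807, n_T = 1.54.
p_i = (n_i/n_T)·P. Kp = p_E^3 / (p_A) = 17 atm^2.

Kp = 17 atm^2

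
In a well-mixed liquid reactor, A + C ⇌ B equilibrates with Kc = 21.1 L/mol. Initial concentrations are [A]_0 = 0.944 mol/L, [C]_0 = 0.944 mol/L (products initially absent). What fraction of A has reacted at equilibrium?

X = 0.800

Let X = conversion of A; extent ξ = 0.944·X mol/L.
Concentrations: [A] = 0.944 − 0.944X; [C] = 0.944 − 0.944X; [B] = 0.944X.
Kc = [B] / ([A] [C]).
Setting equal to 21.1 and solving for X on (0,1) gives X = 0.800.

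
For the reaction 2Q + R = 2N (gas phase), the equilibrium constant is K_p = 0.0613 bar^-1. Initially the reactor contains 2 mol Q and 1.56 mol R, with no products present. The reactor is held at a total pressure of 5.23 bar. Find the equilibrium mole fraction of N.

y_N = 0.159

Take 2 mol Q as basis and let X be its fractional conversion, so ξ = X.
Species balance: n_Q = 2 − 2X; n_R = 1.56 − X; n_N = 2X.
Total moles n_T = 3.56 − X.
y_i = n_i/n_T, p_i = y_i·P. K_p = p_N^2 / (p_Q^2 p_R).
Equating to 0.0613 bar^-1 and solving on 0 < X < 1: X = 0.262.
Then n_N = 0.524, n_T = 3.3, so y_N = 0.159.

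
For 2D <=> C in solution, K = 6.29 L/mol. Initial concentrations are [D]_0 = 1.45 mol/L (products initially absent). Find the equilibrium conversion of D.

X = 0.792

Let X = conversion of D; extent ξ = 1.45X/2 mol/L.
Concentrations: [D] = 1.45 − 1.45X; [C] = 0.725X.
K = [C] / ([D]^2).
Setting equal to 6.29 and solving for X on (0,1) gives X = 0.792.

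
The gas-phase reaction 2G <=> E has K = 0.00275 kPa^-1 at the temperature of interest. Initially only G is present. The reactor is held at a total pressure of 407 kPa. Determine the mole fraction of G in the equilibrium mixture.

Basis: 1 mol G initially; let X = conversion of G. Extent ξ = 0.5X.
Mole table: n_G = 1 − X; n_E = 0.5X.
Summing: n_T = 1 − 0.5X.
y_i = n_i/n_T, p_i = y_i·P. K = p_E / (p_G^2).
Substituting and setting equal to 0.00275 kPa^-1 gives a polynomial in X; the root in (0,1) is X = 0.573.
Then n_G = 0.427, n_T = 0.714, so y_G = 0.599.

y_G = 0.599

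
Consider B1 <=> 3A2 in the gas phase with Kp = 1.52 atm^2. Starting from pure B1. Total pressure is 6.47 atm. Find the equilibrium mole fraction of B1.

y_B1 = 0.705

Let X = conversion of B1 (basis 1 mol B1); extent of reaction ξ = X.
Species balance: n_B1 = 1 − X; n_A2 = 3X.
n_T = Σnᵢ = 1 + 2X.
With p_i = (n_i/n_T)P, Kp = p_A2^3 / (p_B1).
This yields a degree-3 equation in X; solving on (0,1), X = 0.122.
Then n_B1 = 0.878, n_T = 1.24, so y_B1 = 0.705.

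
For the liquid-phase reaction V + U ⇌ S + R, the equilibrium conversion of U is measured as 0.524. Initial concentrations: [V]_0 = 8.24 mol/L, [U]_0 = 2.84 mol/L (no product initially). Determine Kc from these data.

Kc = 0.243

Let X = conversion of U.
Concentrations: [V] = 8.24 − 2.84X; [U] = 2.84 − 2.84X; [S] = 2.84X; [R] = 2.84X.
At X = 0.524: [V] = 6.75, [U] = 1.35, [S] = 1.49, [R] = 1.49.
Kc = [S] [R] / ([V] [U]) = 0.243.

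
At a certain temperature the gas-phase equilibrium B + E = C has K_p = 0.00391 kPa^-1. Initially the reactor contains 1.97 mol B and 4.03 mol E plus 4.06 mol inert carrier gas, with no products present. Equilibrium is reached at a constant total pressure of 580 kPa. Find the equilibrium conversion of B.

Let X = conversion of B (basis 1.97 mol B); extent of reaction ξ = 1.97X.
Moles: n_B = 1.97 − 1.97X; n_E = 4.03 − 1.97X; n_C = 1.97X; n_I = 4.06 (inert).
n_T = Σnᵢ = 10.1 − 1.97X.
With p_i = (n_i/n_T)P, K_p = p_C / (p_B p_E).
Substituting and setting equal to 0.00391 kPa^-1 gives a polynomial in X; the root in (0,1) is X = 0.438.

X = 0.438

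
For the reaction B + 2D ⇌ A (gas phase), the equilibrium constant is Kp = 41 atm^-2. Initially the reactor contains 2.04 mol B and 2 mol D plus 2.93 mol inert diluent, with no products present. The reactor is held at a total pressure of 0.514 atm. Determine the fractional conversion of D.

Basis: 2 mol D initially; let X = conversion of D. Extent ξ = X.
Moles: n_B = 2.04 − X; n_D = 2 − 2X; n_A = X; n_I = 2.93 (inert).
Summing: n_T = 6.97 − 2X.
y_i = n_i/n_T, p_i = y_i·P. Kp = p_A / (p_B p_D^2).
Setting this equal to 41 atm^-2 and taking the physical root (0 < X < 1) gives X = 0.489.

X = 0.489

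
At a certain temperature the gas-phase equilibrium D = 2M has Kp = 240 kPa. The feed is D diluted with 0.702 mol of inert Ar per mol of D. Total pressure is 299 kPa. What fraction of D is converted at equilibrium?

X = 0.478

Take 1 mol D as basis and let X be its fractional conversion, so ξ = X.
Moles: n_D = 1 − X; n_M = 2X; n_I = 0.702 (inert).
n_T = Σnᵢ = 1.7 + X.
With p_i = (n_i/n_T)P, Kp = p_M^2 / (p_D).
Setting this equal to 240 kPa and taking the physical root (0 < X < 1) gives X = 0.478.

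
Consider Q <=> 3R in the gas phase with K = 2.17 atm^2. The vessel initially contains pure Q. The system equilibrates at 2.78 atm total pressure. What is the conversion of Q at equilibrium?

Take 1 mol Q as basis and let X be its fractional conversion, so ξ = X.
At extent ξ: n_Q = 1 − X; n_R = 3X.
Summing: n_T = 1 + 2X.
With p_i = (n_i/n_T)P, K = p_R^3 / (p_Q).
This yields a degree-3 equation in X; solving on (0,1), X = 0.261.

X = 0.261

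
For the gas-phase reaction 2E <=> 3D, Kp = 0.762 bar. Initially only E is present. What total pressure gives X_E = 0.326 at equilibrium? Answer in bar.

Take 1 mol E as basis and let X be its fractional conversion, so ξ = 0.5X.
Species balance: n_E = 1 − X; n_D = 1.5X.
Total moles n_T = 1 + 0.5X.
Kp = p_D^3 / (p_E^2) with p_i = (n_i/n_T)·P.
At X = 0.326: the mole-fraction product g(X) = Π y_i^ν_i = 0.2213. Since Kp = g(X)·P^{1}, P = (Kp/g)^(1/1) = (0.762/0.2213)^(1/1) = 3.44 bar.

P = 3.44 bar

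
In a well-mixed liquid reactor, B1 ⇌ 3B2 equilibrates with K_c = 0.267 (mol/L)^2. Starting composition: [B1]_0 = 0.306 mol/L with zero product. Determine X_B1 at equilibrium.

X = 0.399

Let X = conversion of B1; extent ξ = 0.306·X mol/L.
Concentrations: [B1] = 0.306 − 0.306X; [B2] = 0.918X.
K_c = [B2]^3 / ([B1]).
This equals 0.267 at X = 0.399 (the root in 0 < X < 1).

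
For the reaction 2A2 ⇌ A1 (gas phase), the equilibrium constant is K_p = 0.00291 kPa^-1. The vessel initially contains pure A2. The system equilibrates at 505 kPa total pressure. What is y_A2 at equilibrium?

Let X = conversion of A2 (basis 1 mol A2); extent of reaction ξ = 0.5X.
Mole table: n_A2 = 1 − X; n_A1 = 0.5X.
Summing: n_T = 1 − 0.5X.
Mole fractions y_i = n_i/n_T; K_p = p_A1 / (p_A2^2) with p_i = y_i·P.
Equating to 0.00291 kPa^-1 and solving on 0 < X < 1: X = 0.619.
Then n_A2 = 0.381, n_T = 0.691, so y_A2 = 0.552.

y_A2 = 0.552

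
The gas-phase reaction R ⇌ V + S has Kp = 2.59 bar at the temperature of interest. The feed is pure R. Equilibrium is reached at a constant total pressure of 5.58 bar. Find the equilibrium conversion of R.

X = 0.563

Let X = conversion of R (basis 1 mol R); extent of reaction ξ = X.
Species balance: n_R = 1 − X; n_V = X; n_S = X.
Summing: n_T = 1 + X.
With p_i = (n_i/n_T)P, Kp = p_V p_S / (p_R).
Setting this equal to 2.59 bar and taking the physical root (0 < X < 1) gives X = 0.563.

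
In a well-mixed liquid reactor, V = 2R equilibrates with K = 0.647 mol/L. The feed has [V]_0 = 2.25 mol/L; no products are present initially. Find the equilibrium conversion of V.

Let X = conversion of V; extent ξ = 2.25·X mol/L.
Concentrations: [V] = 2.25 − 2.25X; [R] = 4.5X.
K = [R]^2 / ([V]).
Setting equal to 0.647 and solving for X on (0,1) gives X = 0.235.

X = 0.235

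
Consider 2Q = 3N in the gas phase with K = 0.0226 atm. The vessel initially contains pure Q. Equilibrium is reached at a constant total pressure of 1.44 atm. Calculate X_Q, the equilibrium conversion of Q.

Basis: 1 mol Q initially; let X = conversion of Q. Extent ξ = 0.5X.
Moles: n_Q = 1 − X; n_N = 1.5X.
n_T = Σnᵢ = 1 + 0.5X.
y_i = n_i/n_T, p_i = y_i·P. K = p_N^3 / (p_Q^2).
This yields a degree-3 equation in X; solving on (0,1), X = 0.153.

X = 0.153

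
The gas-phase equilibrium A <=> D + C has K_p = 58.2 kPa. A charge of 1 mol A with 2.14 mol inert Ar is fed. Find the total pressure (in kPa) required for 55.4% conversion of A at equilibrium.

Basis: 1 mol A initially; let X = conversion of A. Extent ξ = X.
At extent ξ: n_A = 1 − X; n_D = X; n_C = X; n_I = 2.14 (inert).
Summing: n_T = 3.14 + X.
K_p = p_D p_C / (p_A) with p_i = (n_i/n_T)·P.
At X = 0.554: the mole-fraction product g(X) = Π y_i^ν_i = 0.1863. Since K_p = g(X)·P^{1}, P = (K_p/g)^(1/1) = (58.2/0.1863)^(1/1) = 312 kPa.

P = 312 kPa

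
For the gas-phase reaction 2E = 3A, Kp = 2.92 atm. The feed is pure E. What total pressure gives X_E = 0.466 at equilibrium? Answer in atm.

Let X = conversion of E (basis 1 mol E); extent of reaction ξ = 0.5X.
Mole table: n_E = 1 − X; n_A = 1.5X.
Summing: n_T = 1 + 0.5X.
Kp = p_A^3 / (p_E^2) with p_i = (n_i/n_T)·P.
At X = 0.466: the mole-fraction product g(X) = Π y_i^ν_i = 0.9714. Since Kp = g(X)·P^{1}, P = (Kp/g)^(1/1) = (2.92/0.9714)^(1/1) = 3.01 atm.

P = 3.01 atm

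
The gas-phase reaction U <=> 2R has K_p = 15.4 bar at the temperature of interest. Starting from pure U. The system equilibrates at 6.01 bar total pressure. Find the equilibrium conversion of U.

Take 1 mol U as basis and let X be its fractional conversion, so ξ = X.
Mole table: n_U = 1 − X; n_R = 2X.
Total moles n_T = 1 + X.
y_i = n_i/n_T, p_i = y_i·P. K_p = p_R^2 / (p_U).
Setting this equal to 15.4 bar and taking the physical root (0 < X < 1) gives X = 0.625.

X = 0.625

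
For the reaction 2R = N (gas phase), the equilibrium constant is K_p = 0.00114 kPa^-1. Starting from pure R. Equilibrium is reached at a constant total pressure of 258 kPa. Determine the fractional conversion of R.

X = 0.322

Take 1 mol R as basis and let X be its fractional conversion, so ξ = 0.5X.
Mole table: n_R = 1 − X; n_N = 0.5X.
Total moles n_T = 1 − 0.5X.
Mole fractions y_i = n_i/n_T; K_p = p_N / (p_R^2) with p_i = y_i·P.
Setting this equal to 0.00114 kPa^-1 and taking the physical root (0 < X < 1) gives X = 0.322.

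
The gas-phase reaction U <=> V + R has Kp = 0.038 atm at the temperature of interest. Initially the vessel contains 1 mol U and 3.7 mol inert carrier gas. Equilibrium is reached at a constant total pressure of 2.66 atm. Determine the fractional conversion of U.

X = 0.233

Basis: 1 mol U initially; let X = conversion of U. Extent ξ = X.
At extent ξ: n_U = 1 − X; n_V = X; n_R = X; n_I = 3.7 (inert).
n_T = Σnᵢ = 4.7 + X.
With p_i = (n_i/n_T)P, Kp = p_V p_R / (p_U).
Setting this equal to 0.038 atm and taking the physical root (0 < X < 1) gives X = 0.233.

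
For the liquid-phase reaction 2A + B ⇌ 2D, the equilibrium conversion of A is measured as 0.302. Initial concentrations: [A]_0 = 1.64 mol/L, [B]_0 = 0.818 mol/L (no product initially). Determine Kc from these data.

Kc = 0.328 L/mol

Let X = conversion of A.
Concentrations: [A] = 1.64 − 1.64X; [B] = 0.818 − 0.82X; [D] = 1.64X.
At X = 0.302: [A] = 1.14, [B] = 0.57, [D] = 0.495.
Kc = [D]^2 / ([A]^2 [B]) = 0.328 L/mol.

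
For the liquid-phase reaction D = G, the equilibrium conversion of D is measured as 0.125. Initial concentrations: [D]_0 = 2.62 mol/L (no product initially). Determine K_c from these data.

K_c = 0.143

Let X = conversion of D.
Concentrations: [D] = 2.62 − 2.62X; [G] = 2.62X.
At X = 0.125: [D] = 2.29, [G] = 0.328.
K_c = [G] / ([D]) = 0.143.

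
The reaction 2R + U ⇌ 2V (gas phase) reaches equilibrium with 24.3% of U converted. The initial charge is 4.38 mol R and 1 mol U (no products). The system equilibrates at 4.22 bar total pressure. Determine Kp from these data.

Kp = 0.025 bar^-1

Basis: 1 mol U initially; let X = conversion of U. Extent ξ = X.
At extent ξ: n_R = 4.38 − 2X; n_U = 1 − X; n_V = 2X.
Summing: n_T = 5.38 − X.
At X = 0.243: n_R = 3.89, n_U = 0.757, n_V = 0.486, n_T = 5.14.
p_i = (n_i/n_T)·P. Kp = p_V^2 / (p_R^2 p_U) = 0.025 bar^-1.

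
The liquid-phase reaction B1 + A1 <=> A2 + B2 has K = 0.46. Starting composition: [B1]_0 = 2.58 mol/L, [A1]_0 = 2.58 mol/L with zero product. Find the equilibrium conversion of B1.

Let X = conversion of B1; extent ξ = 2.58·X mol/L.
Concentrations: [B1] = 2.58 − 2.58X; [A1] = 2.58 − 2.58X; [A2] = 2.58X; [B2] = 2.58X.
K = [A2] [B2] / ([B1] [A1]).
Setting equal to 0.46 and solving for X on (0,1) gives X = 0.404.

X = 0.404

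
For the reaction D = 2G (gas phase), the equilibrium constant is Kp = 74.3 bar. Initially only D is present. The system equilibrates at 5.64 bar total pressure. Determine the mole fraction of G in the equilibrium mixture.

y_G = 0.934

Basis: 1 mol D initially; let X = conversion of D. Extent ξ = X.
Mole table: n_D = 1 − X; n_G = 2X.
Summing: n_T = 1 + X.
With p_i = (n_i/n_T)P, Kp = p_G^2 / (p_D).
This yields a degree-2 equation in X; solving on (0,1), X = 0.876.
Then n_G = 1.75, n_T = 1.88, so y_G = 0.934.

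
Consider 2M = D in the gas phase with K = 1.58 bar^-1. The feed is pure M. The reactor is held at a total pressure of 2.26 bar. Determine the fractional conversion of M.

Basis: 1 mol M initially; let X = conversion of M. Extent ξ = 0.5X.
Species balance: n_M = 1 − X; n_D = 0.5X.
n_T = Σnᵢ = 1 − 0.5X.
Mole fractions y_i = n_i/n_T; K = p_D / (p_M^2) with p_i = y_i·P.
Substituting and setting equal to 1.58 bar^-1 gives a polynomial in X; the root in (0,1) is X = 0.744.

X = 0.744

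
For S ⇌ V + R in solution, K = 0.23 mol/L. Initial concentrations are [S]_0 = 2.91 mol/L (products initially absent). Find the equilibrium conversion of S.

Let X = conversion of S; extent ξ = 2.91·X mol/L.
Concentrations: [S] = 2.91 − 2.91X; [V] = 2.91X; [R] = 2.91X.
K = [V] [R] / ([S]).
This equals 0.23 at X = 0.244 (the root in 0 < X < 1).

X = 0.244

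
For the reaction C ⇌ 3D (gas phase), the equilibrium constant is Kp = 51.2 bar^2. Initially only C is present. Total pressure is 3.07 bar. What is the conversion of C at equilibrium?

X = 0.702

Basis: 1 mol C initially; let X = conversion of C. Extent ξ = X.
At extent ξ: n_C = 1 − X; n_D = 3X.
Summing: n_T = 1 + 2X.
With p_i = (n_i/n_T)P, Kp = p_D^3 / (p_C).
This yields a degree-3 equation in X; solving on (0,1), X = 0.702.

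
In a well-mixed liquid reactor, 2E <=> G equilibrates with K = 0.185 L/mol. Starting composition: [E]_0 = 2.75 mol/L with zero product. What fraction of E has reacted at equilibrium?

Let X = conversion of E; extent ξ = 2.75X/2 mol/L.
Concentrations: [E] = 2.75 − 2.75X; [G] = 1.38X.
K = [G] / ([E]^2).
Solving K = 0.185 for X ∈ (0,1): X = 0.385.

X = 0.385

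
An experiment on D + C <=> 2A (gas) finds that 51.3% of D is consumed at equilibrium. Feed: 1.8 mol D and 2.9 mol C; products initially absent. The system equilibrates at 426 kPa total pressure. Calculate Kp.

Let X = conversion of D (basis 1.8 mol D); extent of reaction ξ = 1.8X.
Moles: n_D = 1.8 − 1.8X; n_C = 2.9 − 1.8X; n_A = 3.6X.
n_T stays at 4.7 (no change in mole number).
At X = 0.513: n_D = 0.877, n_C = 1.98, n_A = 1.85, n_T = 4.7.
p_i = (n_i/n_T)·P. Kp = p_A^2 / (p_D p_C) = 1.97.

Kp = 1.97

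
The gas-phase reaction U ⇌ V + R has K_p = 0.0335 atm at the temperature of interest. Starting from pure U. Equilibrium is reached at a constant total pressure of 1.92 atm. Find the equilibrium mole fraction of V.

Basis: 1 mol U initially; let X = conversion of U. Extent ξ = X.
Moles: n_U = 1 − X; n_V = X; n_R = X.
Summing: n_T = 1 + X.
With p_i = (n_i/n_T)P, K_p = p_V p_R / (p_U).
Equating to 0.0335 atm and solving on 0 < X < 1: X = 0.131.
Then n_V = 0.131, n_T = 1.13, so y_V = 0.116.

y_V = 0.116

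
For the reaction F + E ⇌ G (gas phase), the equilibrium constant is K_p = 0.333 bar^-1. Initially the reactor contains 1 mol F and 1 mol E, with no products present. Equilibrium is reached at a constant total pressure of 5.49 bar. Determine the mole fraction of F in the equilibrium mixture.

y_F = 0.373

Let X = conversion of F (basis 1 mol F); extent of reaction ξ = X.
Mole table: n_F = 1 − X; n_E = 1 − X; n_G = X.
Summing: n_T = 2 − X.
Mole fractions y_i = n_i/n_T; K_p = p_G / (p_F p_E) with p_i = y_i·P.
Substituting and setting equal to 0.333 bar^-1 gives a polynomial in X; the root in (0,1) is X = 0.405.
Then n_F = 0.595, n_T = 1.59, so y_F = 0.373.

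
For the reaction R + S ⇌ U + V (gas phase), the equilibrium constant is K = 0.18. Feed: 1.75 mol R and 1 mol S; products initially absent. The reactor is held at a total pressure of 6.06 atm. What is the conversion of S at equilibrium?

Basis: 1 mol S initially; let X = conversion of S. Extent ξ = X.
Species balance: n_R = 1.75 − X; n_S = 1 − X; n_U = X; n_V = X.
Since Δν = 0, n_T = 2.75 throughout.
Mole fractions y_i = n_i/n_T; K = p_U p_V / (p_R p_S) with p_i = y_i·P.
Equating to 0.18 and solving on 0 < X < 1: X = 0.388.

X = 0.388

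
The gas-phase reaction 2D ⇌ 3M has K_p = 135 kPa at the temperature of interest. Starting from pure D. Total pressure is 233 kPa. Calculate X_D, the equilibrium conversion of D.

X = 0.414

Let X = conversion of D (basis 1 mol D); extent of reaction ξ = 0.5X.
Moles: n_D = 1 − X; n_M = 1.5X.
Total moles n_T = 1 + 0.5X.
Mole fractions y_i = n_i/n_T; K_p = p_M^3 / (p_D^2) with p_i = y_i·P.
Substituting and setting equal to 135 kPa gives a polynomial in X; the root in (0,1) is X = 0.414.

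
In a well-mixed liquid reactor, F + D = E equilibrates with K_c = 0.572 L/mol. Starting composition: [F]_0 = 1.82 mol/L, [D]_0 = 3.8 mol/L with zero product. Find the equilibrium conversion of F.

X = 0.607

Let X = conversion of F; extent ξ = 1.82·X mol/L.
Concentrations: [F] = 1.82 − 1.82X; [D] = 3.8 − 1.82X; [E] = 1.82X.
K_c = [E] / ([F] [D]).
This equals 0.572 at X = 0.607 (the root in 0 < X < 1).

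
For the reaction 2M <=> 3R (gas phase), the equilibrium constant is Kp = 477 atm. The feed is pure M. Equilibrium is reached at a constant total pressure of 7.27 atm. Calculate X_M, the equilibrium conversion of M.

X = 0.851

Take 1 mol M as basis and let X be its fractional conversion, so ξ = 0.5X.
Mole table: n_M = 1 − X; n_R = 1.5X.
Summing: n_T = 1 + 0.5X.
With p_i = (n_i/n_T)P, Kp = p_R^3 / (p_M^2).
Substituting and setting equal to 477 atm gives a polynomial in X; the root in (0,1) is X = 0.851.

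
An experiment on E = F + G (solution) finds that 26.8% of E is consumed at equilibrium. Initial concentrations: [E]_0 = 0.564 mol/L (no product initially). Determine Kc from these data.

Kc = 0.0553 mol/L

Let X = conversion of E.
Concentrations: [E] = 0.564 − 0.564X; [F] = 0.564X; [G] = 0.564X.
At X = 0.268: [E] = 0.413, [F] = 0.151, [G] = 0.151.
Kc = [F] [G] / ([E]) = 0.0553 mol/L.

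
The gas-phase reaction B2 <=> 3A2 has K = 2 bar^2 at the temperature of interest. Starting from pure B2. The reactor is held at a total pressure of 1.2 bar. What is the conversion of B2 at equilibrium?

Take 1 mol B2 as basis and let X be its fractional conversion, so ξ = X.
Mole table: n_B2 = 1 − X; n_A2 = 3X.
n_T = Σnᵢ = 1 + 2X.
With p_i = (n_i/n_T)P, K = p_A2^3 / (p_B2).
Substituting and setting equal to 2 bar^2 gives a polynomial in X; the root in (0,1) is X = 0.468.

X = 0.468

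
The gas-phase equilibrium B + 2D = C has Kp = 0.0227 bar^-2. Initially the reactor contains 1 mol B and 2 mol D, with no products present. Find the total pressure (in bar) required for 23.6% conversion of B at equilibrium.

P = 6.1 bar

Basis: 1 mol B initially; let X = conversion of B. Extent ξ = X.
Mole table: n_B = 1 − X; n_D = 2 − 2X; n_C = X.
Total moles n_T = 3 − 2X.
Kp = p_C / (p_B p_D^2) with p_i = (n_i/n_T)·P.
At X = 0.236: the mole-fraction product g(X) = Π y_i^ν_i = 0.8455. Since Kp = g(X)·P^{-2}, P = (g/Kp)^(1/2) = (0.8455/0.0227)^(1/2) = 6.1 bar.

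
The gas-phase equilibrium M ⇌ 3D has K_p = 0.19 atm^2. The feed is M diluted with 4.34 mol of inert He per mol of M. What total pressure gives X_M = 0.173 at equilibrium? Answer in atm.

P = 6.03 atm

Let X = conversion of M (basis 1 mol M); extent of reaction ξ = X.
Species balance: n_M = 1 − X; n_D = 3X; n_I = 4.34 (inert).
Summing: n_T = 5.34 + 2X.
K_p = p_D^3 / (p_M) with p_i = (n_i/n_T)·P.
At X = 0.173: the mole-fraction product g(X) = Π y_i^ν_i = 0.005229. Since K_p = g(X)·P^{2}, P = (K_p/g)^(1/2) = (0.19/0.005229)^(1/2) = 6.03 atm.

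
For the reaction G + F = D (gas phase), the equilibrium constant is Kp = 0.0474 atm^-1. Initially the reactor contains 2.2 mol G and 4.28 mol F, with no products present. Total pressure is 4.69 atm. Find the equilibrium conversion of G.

X = 0.125

Basis: 2.2 mol G initially; let X = conversion of G. Extent ξ = 2.2X.
At extent ξ: n_G = 2.2 − 2.2X; n_F = 4.28 − 2.2X; n_D = 2.2X.
Total moles n_T = 6.48 − 2.2X.
Mole fractions y_i = n_i/n_T; Kp = p_D / (p_G p_F) with p_i = y_i·P.
Setting this equal to 0.0474 atm^-1 and taking the physical root (0 < X < 1) gives X = 0.125.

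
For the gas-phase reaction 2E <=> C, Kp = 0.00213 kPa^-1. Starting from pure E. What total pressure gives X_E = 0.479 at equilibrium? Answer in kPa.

P = 315 kPa

Let X = conversion of E (basis 1 mol E); extent of reaction ξ = 0.5X.
At extent ξ: n_E = 1 − X; n_C = 0.5X.
Total moles n_T = 1 − 0.5X.
Kp = p_C / (p_E^2) with p_i = (n_i/n_T)·P.
At X = 0.479: the mole-fraction product g(X) = Π y_i^ν_i = 0.671. Since Kp = g(X)·P^{-1}, P = (g/Kp)^(1/1) = (0.671/0.00213)^(1/1) = 315 kPa.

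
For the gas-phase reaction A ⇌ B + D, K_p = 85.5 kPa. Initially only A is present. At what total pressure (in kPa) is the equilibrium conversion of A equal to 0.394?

Take 1 mol A as basis and let X be its fractional conversion, so ξ = X.
Species balance: n_A = 1 − X; n_B = X; n_D = X.
n_T = Σnᵢ = 1 + X.
K_p = p_B p_D / (p_A) with p_i = (n_i/n_T)·P.
At X = 0.394: the mole-fraction product g(X) = Π y_i^ν_i = 0.1838. Since K_p = g(X)·P^{1}, P = (K_p/g)^(1/1) = (85.5/0.1838)^(1/1) = 465 kPa.

P = 465 kPa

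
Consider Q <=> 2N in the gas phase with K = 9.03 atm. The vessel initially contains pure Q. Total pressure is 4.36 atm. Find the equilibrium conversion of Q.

X = 0.584

Take 1 mol Q as basis and let X be its fractional conversion, so ξ = X.
At extent ξ: n_Q = 1 − X; n_N = 2X.
Total moles n_T = 1 + X.
With p_i = (n_i/n_T)P, K = p_N^2 / (p_Q).
This yields a degree-2 equation in X; solving on (0,1), X = 0.584.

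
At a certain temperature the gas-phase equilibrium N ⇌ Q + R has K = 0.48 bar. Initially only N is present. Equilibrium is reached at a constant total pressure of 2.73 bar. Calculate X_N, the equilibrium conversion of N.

X = 0.387

Take 1 mol N as basis and let X be its fractional conversion, so ξ = X.
Moles: n_N = 1 − X; n_Q = X; n_R = X.
n_T = Σnᵢ = 1 + X.
y_i = n_i/n_T, p_i = y_i·P. K = p_Q p_R / (p_N).
Setting this equal to 0.48 bar and taking the physical root (0 < X < 1) gives X = 0.387.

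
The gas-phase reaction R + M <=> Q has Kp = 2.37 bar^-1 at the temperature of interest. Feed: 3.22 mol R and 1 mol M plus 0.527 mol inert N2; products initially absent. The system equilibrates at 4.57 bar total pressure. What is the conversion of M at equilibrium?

X = 0.868

Let X = conversion of M (basis 1 mol M); extent of reaction ξ = X.
Mole table: n_R = 3.22 − X; n_M = 1 − X; n_Q = X; n_I = 0.527 (inert).
Summing: n_T = 4.75 − X.
With p_i = (n_i/n_T)P, Kp = p_Q / (p_R p_M).
Setting this equal to 2.37 bar^-1 and taking the physical root (0 < X < 1) gives X = 0.868.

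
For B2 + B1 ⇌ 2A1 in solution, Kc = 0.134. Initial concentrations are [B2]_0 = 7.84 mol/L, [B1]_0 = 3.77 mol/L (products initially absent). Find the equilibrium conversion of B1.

X = 0.220

Let X = conversion of B1; extent ξ = 3.77·X mol/L.
Concentrations: [B2] = 7.84 − 3.77X; [B1] = 3.77 − 3.77X; [A1] = 7.54X.
Kc = [A1]^2 / ([B2] [B1]).
Equating to 0.134: the physical root is X = 0.220.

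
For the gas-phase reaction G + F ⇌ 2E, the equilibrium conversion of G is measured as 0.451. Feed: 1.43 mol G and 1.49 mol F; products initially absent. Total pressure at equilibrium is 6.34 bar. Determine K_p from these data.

Let X = conversion of G (basis 1.43 mol G); extent of reaction ξ = 1.43X.
At extent ξ: n_G = 1.43 − 1.43X; n_F = 1.49 − 1.43X; n_E = 2.86X.
Since Δν = 0, n_T = 2.92 throughout.
At X = 0.451: n_G = 0.785, n_F = 0.845, n_E = 1.29, n_T = 2.92.
p_i = (n_i/n_T)·P. K_p = p_E^2 / (p_G p_F) = 2.51.

K_p = 2.51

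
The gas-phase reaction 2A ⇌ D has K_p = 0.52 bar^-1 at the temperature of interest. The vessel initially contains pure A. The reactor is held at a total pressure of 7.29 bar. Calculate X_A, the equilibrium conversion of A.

Basis: 1 mol A initially; let X = conversion of A. Extent ξ = 0.5X.
Mole table: n_A = 1 − X; n_D = 0.5X.
Total moles n_T = 1 − 0.5X.
Mole fractions y_i = n_i/n_T; K_p = p_D / (p_A^2) with p_i = y_i·P.
This yields a degree-2 equation in X; solving on (0,1), X = 0.751.

X = 0.751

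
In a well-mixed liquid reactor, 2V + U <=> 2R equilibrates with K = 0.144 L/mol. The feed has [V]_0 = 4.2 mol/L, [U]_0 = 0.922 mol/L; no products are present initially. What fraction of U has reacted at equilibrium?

Let X = conversion of U; extent ξ = 0.922·X mol/L.
Concentrations: [V] = 4.2 − 1.84X; [U] = 0.922 − 0.922X; [R] = 1.84X.
K = [R]^2 / ([V]^2 [U]).
Solving K = 0.144 for X ∈ (0,1): X = 0.476.

X = 0.476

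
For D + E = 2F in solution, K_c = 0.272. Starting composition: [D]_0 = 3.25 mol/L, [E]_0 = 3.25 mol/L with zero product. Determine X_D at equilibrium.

Let X = conversion of D; extent ξ = 3.25·X mol/L.
Concentrations: [D] = 3.25 − 3.25X; [E] = 3.25 − 3.25X; [F] = 6.5X.
K_c = [F]^2 / ([D] [E]).
Solving K_c = 0.272 for X ∈ (0,1): X = 0.207.

X = 0.207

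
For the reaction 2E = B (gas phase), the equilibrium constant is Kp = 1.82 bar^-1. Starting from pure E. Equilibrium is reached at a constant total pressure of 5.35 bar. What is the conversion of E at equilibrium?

X = 0.842

Basis: 1 mol E initially; let X = conversion of E. Extent ξ = 0.5X.
Species balance: n_E = 1 − X; n_B = 0.5X.
Summing: n_T = 1 − 0.5X.
y_i = n_i/n_T, p_i = y_i·P. Kp = p_B / (p_E^2).
Equating to 1.82 bar^-1 and solving on 0 < X < 1: X = 0.842.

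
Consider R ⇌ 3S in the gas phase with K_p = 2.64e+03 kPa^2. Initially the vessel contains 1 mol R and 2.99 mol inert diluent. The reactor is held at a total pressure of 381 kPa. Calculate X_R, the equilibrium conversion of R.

X = 0.218

Basis: 1 mol R initially; let X = conversion of R. Extent ξ = X.
Mole table: n_R = 1 − X; n_S = 3X; n_I = 2.99 (inert).
Summing: n_T = 3.99 + 2X.
y_i = n_i/n_T, p_i = y_i·P. K_p = p_S^3 / (p_R).
Setting this equal to 2.64e+03 kPa^2 and taking the physical root (0 < X < 1) gives X = 0.218.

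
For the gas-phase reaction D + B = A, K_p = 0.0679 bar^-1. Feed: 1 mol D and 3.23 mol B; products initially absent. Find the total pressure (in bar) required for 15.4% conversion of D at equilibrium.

P = 3.55 bar

Take 1 mol D as basis and let X be its fractional conversion, so ξ = X.
Mole table: n_D = 1 − X; n_B = 3.23 − X; n_A = X.
n_T = Σnᵢ = 4.23 − X.
K_p = p_A / (p_D p_B) with p_i = (n_i/n_T)·P.
At X = 0.154: the mole-fraction product g(X) = Π y_i^ν_i = 0.2412. Since K_p = g(X)·P^{-1}, P = (g/K_p)^(1/1) = (0.2412/0.0679)^(1/1) = 3.55 bar.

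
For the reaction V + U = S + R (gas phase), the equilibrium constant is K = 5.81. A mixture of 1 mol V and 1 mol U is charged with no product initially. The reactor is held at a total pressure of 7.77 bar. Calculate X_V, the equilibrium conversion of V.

Take 1 mol V as basis and let X be its fractional conversion, so ξ = X.
Mole table: n_V = 1 − X; n_U = 1 − X; n_S = X; n_R = X.
Since Δν = 0, n_T = 2 throughout.
y_i = n_i/n_T, p_i = y_i·P. K = p_S p_R / (p_V p_U).
Substituting and setting equal to 5.81 gives a polynomial in X; the root in (0,1) is X = 0.707.

X = 0.707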